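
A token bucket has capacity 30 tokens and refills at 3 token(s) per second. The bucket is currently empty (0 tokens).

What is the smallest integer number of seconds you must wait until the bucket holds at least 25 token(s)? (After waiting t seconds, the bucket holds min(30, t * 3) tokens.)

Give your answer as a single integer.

Need t * 3 >= 25, so t >= 25/3.
Smallest integer t = ceil(25/3) = 9.

Answer: 9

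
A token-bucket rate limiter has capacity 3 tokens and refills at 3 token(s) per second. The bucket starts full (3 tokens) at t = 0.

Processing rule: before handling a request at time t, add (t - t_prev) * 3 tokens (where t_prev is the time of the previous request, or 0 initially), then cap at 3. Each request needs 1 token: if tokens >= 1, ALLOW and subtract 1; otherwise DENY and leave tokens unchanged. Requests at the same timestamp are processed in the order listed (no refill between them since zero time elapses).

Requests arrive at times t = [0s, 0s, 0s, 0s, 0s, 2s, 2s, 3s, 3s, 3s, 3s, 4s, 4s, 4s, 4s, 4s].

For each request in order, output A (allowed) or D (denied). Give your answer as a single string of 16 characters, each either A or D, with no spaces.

Simulating step by step:
  req#1 t=0s: ALLOW
  req#2 t=0s: ALLOW
  req#3 t=0s: ALLOW
  req#4 t=0s: DENY
  req#5 t=0s: DENY
  req#6 t=2s: ALLOW
  req#7 t=2s: ALLOW
  req#8 t=3s: ALLOW
  req#9 t=3s: ALLOW
  req#10 t=3s: ALLOW
  req#11 t=3s: DENY
  req#12 t=4s: ALLOW
  req#13 t=4s: ALLOW
  req#14 t=4s: ALLOW
  req#15 t=4s: DENY
  req#16 t=4s: DENY

Answer: AAADDAAAAADAAADD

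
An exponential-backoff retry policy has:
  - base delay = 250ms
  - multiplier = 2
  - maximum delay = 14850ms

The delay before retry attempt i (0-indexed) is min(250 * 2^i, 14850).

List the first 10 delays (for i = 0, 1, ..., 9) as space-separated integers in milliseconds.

Computing each delay:
  i=0: min(250*2^0, 14850) = 250
  i=1: min(250*2^1, 14850) = 500
  i=2: min(250*2^2, 14850) = 1000
  i=3: min(250*2^3, 14850) = 2000
  i=4: min(250*2^4, 14850) = 4000
  i=5: min(250*2^5, 14850) = 8000
  i=6: min(250*2^6, 14850) = 14850
  i=7: min(250*2^7, 14850) = 14850
  i=8: min(250*2^8, 14850) = 14850
  i=9: min(250*2^9, 14850) = 14850

Answer: 250 500 1000 2000 4000 8000 14850 14850 14850 14850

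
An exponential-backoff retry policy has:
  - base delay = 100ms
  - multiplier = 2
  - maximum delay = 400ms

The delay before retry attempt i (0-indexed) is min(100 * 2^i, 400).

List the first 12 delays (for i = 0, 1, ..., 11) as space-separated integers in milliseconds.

Answer: 100 200 400 400 400 400 400 400 400 400 400 400

Derivation:
Computing each delay:
  i=0: min(100*2^0, 400) = 100
  i=1: min(100*2^1, 400) = 200
  i=2: min(100*2^2, 400) = 400
  i=3: min(100*2^3, 400) = 400
  i=4: min(100*2^4, 400) = 400
  i=5: min(100*2^5, 400) = 400
  i=6: min(100*2^6, 400) = 400
  i=7: min(100*2^7, 400) = 400
  i=8: min(100*2^8, 400) = 400
  i=9: min(100*2^9, 400) = 400
  i=10: min(100*2^10, 400) = 400
  i=11: min(100*2^11, 400) = 400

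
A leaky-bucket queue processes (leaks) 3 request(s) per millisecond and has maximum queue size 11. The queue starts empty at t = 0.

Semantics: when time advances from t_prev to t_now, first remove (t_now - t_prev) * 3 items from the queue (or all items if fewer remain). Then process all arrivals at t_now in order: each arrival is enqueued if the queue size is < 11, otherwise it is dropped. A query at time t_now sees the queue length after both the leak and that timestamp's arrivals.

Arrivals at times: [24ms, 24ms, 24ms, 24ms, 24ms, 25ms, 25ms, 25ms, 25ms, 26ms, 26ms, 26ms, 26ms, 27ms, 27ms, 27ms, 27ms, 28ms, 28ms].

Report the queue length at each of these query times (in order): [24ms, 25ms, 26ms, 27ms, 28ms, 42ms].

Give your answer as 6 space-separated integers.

Answer: 5 6 7 8 7 0

Derivation:
Queue lengths at query times:
  query t=24ms: backlog = 5
  query t=25ms: backlog = 6
  query t=26ms: backlog = 7
  query t=27ms: backlog = 8
  query t=28ms: backlog = 7
  query t=42ms: backlog = 0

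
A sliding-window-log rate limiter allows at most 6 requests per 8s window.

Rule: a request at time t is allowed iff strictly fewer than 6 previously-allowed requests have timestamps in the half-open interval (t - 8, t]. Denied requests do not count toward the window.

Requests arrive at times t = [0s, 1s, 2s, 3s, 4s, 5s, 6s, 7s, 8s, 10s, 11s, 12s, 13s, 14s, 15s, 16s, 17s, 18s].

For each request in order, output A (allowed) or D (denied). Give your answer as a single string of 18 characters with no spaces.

Tracking allowed requests in the window:
  req#1 t=0s: ALLOW
  req#2 t=1s: ALLOW
  req#3 t=2s: ALLOW
  req#4 t=3s: ALLOW
  req#5 t=4s: ALLOW
  req#6 t=5s: ALLOW
  req#7 t=6s: DENY
  req#8 t=7s: DENY
  req#9 t=8s: ALLOW
  req#10 t=10s: ALLOW
  req#11 t=11s: ALLOW
  req#12 t=12s: ALLOW
  req#13 t=13s: ALLOW
  req#14 t=14s: ALLOW
  req#15 t=15s: DENY
  req#16 t=16s: ALLOW
  req#17 t=17s: DENY
  req#18 t=18s: ALLOW

Answer: AAAAAADDAAAAAADADA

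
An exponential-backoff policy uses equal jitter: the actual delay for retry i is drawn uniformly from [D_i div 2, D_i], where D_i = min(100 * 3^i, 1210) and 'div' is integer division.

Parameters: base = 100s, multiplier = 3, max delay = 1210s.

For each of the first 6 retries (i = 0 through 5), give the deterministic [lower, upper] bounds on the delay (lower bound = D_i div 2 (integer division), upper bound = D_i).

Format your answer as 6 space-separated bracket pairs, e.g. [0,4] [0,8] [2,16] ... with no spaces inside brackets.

Answer: [50,100] [150,300] [450,900] [605,1210] [605,1210] [605,1210]

Derivation:
Computing bounds per retry:
  i=0: D_i=min(100*3^0,1210)=100, bounds=[50,100]
  i=1: D_i=min(100*3^1,1210)=300, bounds=[150,300]
  i=2: D_i=min(100*3^2,1210)=900, bounds=[450,900]
  i=3: D_i=min(100*3^3,1210)=1210, bounds=[605,1210]
  i=4: D_i=min(100*3^4,1210)=1210, bounds=[605,1210]
  i=5: D_i=min(100*3^5,1210)=1210, bounds=[605,1210]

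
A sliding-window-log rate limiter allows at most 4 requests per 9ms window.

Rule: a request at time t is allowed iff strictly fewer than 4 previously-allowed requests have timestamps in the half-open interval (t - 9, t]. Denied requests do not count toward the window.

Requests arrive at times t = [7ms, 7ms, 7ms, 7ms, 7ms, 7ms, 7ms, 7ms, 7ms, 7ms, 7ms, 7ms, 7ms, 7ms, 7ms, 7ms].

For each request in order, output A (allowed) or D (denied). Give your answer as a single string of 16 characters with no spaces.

Tracking allowed requests in the window:
  req#1 t=7ms: ALLOW
  req#2 t=7ms: ALLOW
  req#3 t=7ms: ALLOW
  req#4 t=7ms: ALLOW
  req#5 t=7ms: DENY
  req#6 t=7ms: DENY
  req#7 t=7ms: DENY
  req#8 t=7ms: DENY
  req#9 t=7ms: DENY
  req#10 t=7ms: DENY
  req#11 t=7ms: DENY
  req#12 t=7ms: DENY
  req#13 t=7ms: DENY
  req#14 t=7ms: DENY
  req#15 t=7ms: DENY
  req#16 t=7ms: DENY

Answer: AAAADDDDDDDDDDDD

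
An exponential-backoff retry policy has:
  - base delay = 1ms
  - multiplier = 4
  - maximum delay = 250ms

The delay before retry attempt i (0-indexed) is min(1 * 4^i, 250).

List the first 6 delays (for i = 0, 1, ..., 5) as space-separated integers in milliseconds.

Answer: 1 4 16 64 250 250

Derivation:
Computing each delay:
  i=0: min(1*4^0, 250) = 1
  i=1: min(1*4^1, 250) = 4
  i=2: min(1*4^2, 250) = 16
  i=3: min(1*4^3, 250) = 64
  i=4: min(1*4^4, 250) = 250
  i=5: min(1*4^5, 250) = 250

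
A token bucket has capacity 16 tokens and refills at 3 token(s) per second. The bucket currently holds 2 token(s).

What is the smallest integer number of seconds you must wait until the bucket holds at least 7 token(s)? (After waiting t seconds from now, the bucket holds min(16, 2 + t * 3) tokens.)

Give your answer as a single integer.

Need 2 + t * 3 >= 7, so t >= 5/3.
Smallest integer t = ceil(5/3) = 2.

Answer: 2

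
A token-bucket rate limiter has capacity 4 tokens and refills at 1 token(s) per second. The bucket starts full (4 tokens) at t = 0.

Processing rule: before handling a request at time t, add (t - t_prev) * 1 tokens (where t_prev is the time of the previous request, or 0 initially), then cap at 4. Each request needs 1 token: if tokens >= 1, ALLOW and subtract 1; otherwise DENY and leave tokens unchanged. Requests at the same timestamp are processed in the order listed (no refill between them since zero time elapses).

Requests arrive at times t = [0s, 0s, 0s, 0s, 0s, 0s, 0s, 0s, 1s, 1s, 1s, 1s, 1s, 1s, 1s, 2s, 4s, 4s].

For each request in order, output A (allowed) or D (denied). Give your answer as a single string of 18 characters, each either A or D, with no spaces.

Answer: AAAADDDDADDDDDDAAA

Derivation:
Simulating step by step:
  req#1 t=0s: ALLOW
  req#2 t=0s: ALLOW
  req#3 t=0s: ALLOW
  req#4 t=0s: ALLOW
  req#5 t=0s: DENY
  req#6 t=0s: DENY
  req#7 t=0s: DENY
  req#8 t=0s: DENY
  req#9 t=1s: ALLOW
  req#10 t=1s: DENY
  req#11 t=1s: DENY
  req#12 t=1s: DENY
  req#13 t=1s: DENY
  req#14 t=1s: DENY
  req#15 t=1s: DENY
  req#16 t=2s: ALLOW
  req#17 t=4s: ALLOW
  req#18 t=4s: ALLOW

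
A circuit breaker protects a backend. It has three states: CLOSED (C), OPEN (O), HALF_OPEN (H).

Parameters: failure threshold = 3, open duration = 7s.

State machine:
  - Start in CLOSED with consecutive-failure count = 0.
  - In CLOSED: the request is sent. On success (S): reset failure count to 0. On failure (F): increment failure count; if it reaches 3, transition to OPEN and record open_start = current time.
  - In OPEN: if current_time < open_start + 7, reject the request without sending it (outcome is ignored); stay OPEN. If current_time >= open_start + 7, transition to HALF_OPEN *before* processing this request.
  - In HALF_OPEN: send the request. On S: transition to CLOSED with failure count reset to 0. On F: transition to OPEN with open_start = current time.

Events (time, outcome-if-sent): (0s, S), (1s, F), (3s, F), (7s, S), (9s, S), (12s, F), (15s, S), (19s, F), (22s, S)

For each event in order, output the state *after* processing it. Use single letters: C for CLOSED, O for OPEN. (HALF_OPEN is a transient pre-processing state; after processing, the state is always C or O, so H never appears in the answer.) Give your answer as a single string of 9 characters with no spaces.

Answer: CCCCCCCCC

Derivation:
State after each event:
  event#1 t=0s outcome=S: state=CLOSED
  event#2 t=1s outcome=F: state=CLOSED
  event#3 t=3s outcome=F: state=CLOSED
  event#4 t=7s outcome=S: state=CLOSED
  event#5 t=9s outcome=S: state=CLOSED
  event#6 t=12s outcome=F: state=CLOSED
  event#7 t=15s outcome=S: state=CLOSED
  event#8 t=19s outcome=F: state=CLOSED
  event#9 t=22s outcome=S: state=CLOSED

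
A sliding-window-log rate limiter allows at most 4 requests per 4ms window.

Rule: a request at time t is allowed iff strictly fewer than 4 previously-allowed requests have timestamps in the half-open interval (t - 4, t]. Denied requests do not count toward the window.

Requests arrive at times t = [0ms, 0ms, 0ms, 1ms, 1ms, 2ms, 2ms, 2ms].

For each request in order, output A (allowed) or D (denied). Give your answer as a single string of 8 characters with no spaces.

Tracking allowed requests in the window:
  req#1 t=0ms: ALLOW
  req#2 t=0ms: ALLOW
  req#3 t=0ms: ALLOW
  req#4 t=1ms: ALLOW
  req#5 t=1ms: DENY
  req#6 t=2ms: DENY
  req#7 t=2ms: DENY
  req#8 t=2ms: DENY

Answer: AAAADDDD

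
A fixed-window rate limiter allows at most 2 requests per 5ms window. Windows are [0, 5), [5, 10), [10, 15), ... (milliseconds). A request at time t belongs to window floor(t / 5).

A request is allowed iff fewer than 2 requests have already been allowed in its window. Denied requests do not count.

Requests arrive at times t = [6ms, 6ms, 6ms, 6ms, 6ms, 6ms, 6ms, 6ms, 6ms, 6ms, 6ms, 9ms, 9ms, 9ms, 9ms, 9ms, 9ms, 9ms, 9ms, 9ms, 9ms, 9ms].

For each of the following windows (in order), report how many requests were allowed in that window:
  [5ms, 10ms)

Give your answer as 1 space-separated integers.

Answer: 2

Derivation:
Processing requests:
  req#1 t=6ms (window 1): ALLOW
  req#2 t=6ms (window 1): ALLOW
  req#3 t=6ms (window 1): DENY
  req#4 t=6ms (window 1): DENY
  req#5 t=6ms (window 1): DENY
  req#6 t=6ms (window 1): DENY
  req#7 t=6ms (window 1): DENY
  req#8 t=6ms (window 1): DENY
  req#9 t=6ms (window 1): DENY
  req#10 t=6ms (window 1): DENY
  req#11 t=6ms (window 1): DENY
  req#12 t=9ms (window 1): DENY
  req#13 t=9ms (window 1): DENY
  req#14 t=9ms (window 1): DENY
  req#15 t=9ms (window 1): DENY
  req#16 t=9ms (window 1): DENY
  req#17 t=9ms (window 1): DENY
  req#18 t=9ms (window 1): DENY
  req#19 t=9ms (window 1): DENY
  req#20 t=9ms (window 1): DENY
  req#21 t=9ms (window 1): DENY
  req#22 t=9ms (window 1): DENY

Allowed counts by window: 2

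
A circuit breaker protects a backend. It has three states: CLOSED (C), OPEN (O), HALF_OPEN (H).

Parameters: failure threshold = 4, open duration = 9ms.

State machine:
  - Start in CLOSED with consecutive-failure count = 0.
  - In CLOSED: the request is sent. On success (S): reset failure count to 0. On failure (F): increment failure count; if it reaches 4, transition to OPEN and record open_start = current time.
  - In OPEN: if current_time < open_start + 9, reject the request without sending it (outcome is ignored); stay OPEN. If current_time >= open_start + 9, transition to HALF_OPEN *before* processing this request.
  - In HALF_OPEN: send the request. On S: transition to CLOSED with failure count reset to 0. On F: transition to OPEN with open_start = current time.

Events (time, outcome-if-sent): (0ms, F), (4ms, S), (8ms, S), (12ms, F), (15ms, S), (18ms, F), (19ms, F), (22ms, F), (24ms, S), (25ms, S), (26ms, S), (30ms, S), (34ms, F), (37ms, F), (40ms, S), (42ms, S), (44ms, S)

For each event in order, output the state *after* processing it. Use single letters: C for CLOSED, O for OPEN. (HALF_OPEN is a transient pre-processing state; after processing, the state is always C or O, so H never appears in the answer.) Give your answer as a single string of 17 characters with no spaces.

State after each event:
  event#1 t=0ms outcome=F: state=CLOSED
  event#2 t=4ms outcome=S: state=CLOSED
  event#3 t=8ms outcome=S: state=CLOSED
  event#4 t=12ms outcome=F: state=CLOSED
  event#5 t=15ms outcome=S: state=CLOSED
  event#6 t=18ms outcome=F: state=CLOSED
  event#7 t=19ms outcome=F: state=CLOSED
  event#8 t=22ms outcome=F: state=CLOSED
  event#9 t=24ms outcome=S: state=CLOSED
  event#10 t=25ms outcome=S: state=CLOSED
  event#11 t=26ms outcome=S: state=CLOSED
  event#12 t=30ms outcome=S: state=CLOSED
  event#13 t=34ms outcome=F: state=CLOSED
  event#14 t=37ms outcome=F: state=CLOSED
  event#15 t=40ms outcome=S: state=CLOSED
  event#16 t=42ms outcome=S: state=CLOSED
  event#17 t=44ms outcome=S: state=CLOSED

Answer: CCCCCCCCCCCCCCCCC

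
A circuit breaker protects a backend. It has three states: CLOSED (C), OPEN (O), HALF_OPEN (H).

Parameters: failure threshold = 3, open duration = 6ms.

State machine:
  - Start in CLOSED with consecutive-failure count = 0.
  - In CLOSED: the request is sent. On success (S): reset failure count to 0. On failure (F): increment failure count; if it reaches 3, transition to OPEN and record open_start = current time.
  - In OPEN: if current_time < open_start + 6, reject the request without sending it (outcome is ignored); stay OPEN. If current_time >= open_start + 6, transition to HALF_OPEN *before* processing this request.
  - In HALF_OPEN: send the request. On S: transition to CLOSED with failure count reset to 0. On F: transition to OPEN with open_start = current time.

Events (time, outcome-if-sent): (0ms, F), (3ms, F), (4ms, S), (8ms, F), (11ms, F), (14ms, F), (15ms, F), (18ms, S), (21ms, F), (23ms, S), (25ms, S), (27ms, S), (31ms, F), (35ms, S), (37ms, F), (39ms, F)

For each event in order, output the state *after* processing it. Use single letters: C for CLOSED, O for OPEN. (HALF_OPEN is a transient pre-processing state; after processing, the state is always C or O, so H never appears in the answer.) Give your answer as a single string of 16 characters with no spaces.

Answer: CCCCCOOOOOOCCCCC

Derivation:
State after each event:
  event#1 t=0ms outcome=F: state=CLOSED
  event#2 t=3ms outcome=F: state=CLOSED
  event#3 t=4ms outcome=S: state=CLOSED
  event#4 t=8ms outcome=F: state=CLOSED
  event#5 t=11ms outcome=F: state=CLOSED
  event#6 t=14ms outcome=F: state=OPEN
  event#7 t=15ms outcome=F: state=OPEN
  event#8 t=18ms outcome=S: state=OPEN
  event#9 t=21ms outcome=F: state=OPEN
  event#10 t=23ms outcome=S: state=OPEN
  event#11 t=25ms outcome=S: state=OPEN
  event#12 t=27ms outcome=S: state=CLOSED
  event#13 t=31ms outcome=F: state=CLOSED
  event#14 t=35ms outcome=S: state=CLOSED
  event#15 t=37ms outcome=F: state=CLOSED
  event#16 t=39ms outcome=F: state=CLOSED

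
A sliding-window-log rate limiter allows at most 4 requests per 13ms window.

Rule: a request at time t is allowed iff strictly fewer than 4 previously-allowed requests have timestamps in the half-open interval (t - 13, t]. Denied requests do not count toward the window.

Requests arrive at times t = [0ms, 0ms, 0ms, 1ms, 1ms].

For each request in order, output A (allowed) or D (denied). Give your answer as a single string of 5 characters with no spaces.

Tracking allowed requests in the window:
  req#1 t=0ms: ALLOW
  req#2 t=0ms: ALLOW
  req#3 t=0ms: ALLOW
  req#4 t=1ms: ALLOW
  req#5 t=1ms: DENY

Answer: AAAAD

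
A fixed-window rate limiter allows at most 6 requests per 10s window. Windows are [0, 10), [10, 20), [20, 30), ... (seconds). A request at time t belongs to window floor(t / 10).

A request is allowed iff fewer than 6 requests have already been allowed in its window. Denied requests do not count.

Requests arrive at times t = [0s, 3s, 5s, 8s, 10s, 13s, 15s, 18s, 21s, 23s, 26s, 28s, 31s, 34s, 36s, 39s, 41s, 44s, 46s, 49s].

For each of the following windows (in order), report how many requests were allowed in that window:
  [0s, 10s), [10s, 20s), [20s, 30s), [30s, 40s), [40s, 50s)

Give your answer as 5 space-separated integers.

Answer: 4 4 4 4 4

Derivation:
Processing requests:
  req#1 t=0s (window 0): ALLOW
  req#2 t=3s (window 0): ALLOW
  req#3 t=5s (window 0): ALLOW
  req#4 t=8s (window 0): ALLOW
  req#5 t=10s (window 1): ALLOW
  req#6 t=13s (window 1): ALLOW
  req#7 t=15s (window 1): ALLOW
  req#8 t=18s (window 1): ALLOW
  req#9 t=21s (window 2): ALLOW
  req#10 t=23s (window 2): ALLOW
  req#11 t=26s (window 2): ALLOW
  req#12 t=28s (window 2): ALLOW
  req#13 t=31s (window 3): ALLOW
  req#14 t=34s (window 3): ALLOW
  req#15 t=36s (window 3): ALLOW
  req#16 t=39s (window 3): ALLOW
  req#17 t=41s (window 4): ALLOW
  req#18 t=44s (window 4): ALLOW
  req#19 t=46s (window 4): ALLOW
  req#20 t=49s (window 4): ALLOW

Allowed counts by window: 4 4 4 4 4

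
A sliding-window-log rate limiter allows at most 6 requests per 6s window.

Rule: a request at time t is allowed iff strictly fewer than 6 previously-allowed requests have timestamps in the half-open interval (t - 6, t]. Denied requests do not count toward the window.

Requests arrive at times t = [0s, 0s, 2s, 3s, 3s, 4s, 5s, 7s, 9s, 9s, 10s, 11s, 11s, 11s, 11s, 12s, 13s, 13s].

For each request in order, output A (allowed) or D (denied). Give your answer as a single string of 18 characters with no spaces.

Tracking allowed requests in the window:
  req#1 t=0s: ALLOW
  req#2 t=0s: ALLOW
  req#3 t=2s: ALLOW
  req#4 t=3s: ALLOW
  req#5 t=3s: ALLOW
  req#6 t=4s: ALLOW
  req#7 t=5s: DENY
  req#8 t=7s: ALLOW
  req#9 t=9s: ALLOW
  req#10 t=9s: ALLOW
  req#11 t=10s: ALLOW
  req#12 t=11s: ALLOW
  req#13 t=11s: ALLOW
  req#14 t=11s: DENY
  req#15 t=11s: DENY
  req#16 t=12s: DENY
  req#17 t=13s: ALLOW
  req#18 t=13s: DENY

Answer: AAAAAADAAAAAADDDAD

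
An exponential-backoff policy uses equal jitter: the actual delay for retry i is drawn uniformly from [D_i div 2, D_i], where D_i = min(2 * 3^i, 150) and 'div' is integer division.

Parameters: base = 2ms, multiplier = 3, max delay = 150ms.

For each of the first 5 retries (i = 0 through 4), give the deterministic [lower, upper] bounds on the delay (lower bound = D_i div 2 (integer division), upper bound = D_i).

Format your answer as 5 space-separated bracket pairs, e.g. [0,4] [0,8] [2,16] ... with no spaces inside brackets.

Computing bounds per retry:
  i=0: D_i=min(2*3^0,150)=2, bounds=[1,2]
  i=1: D_i=min(2*3^1,150)=6, bounds=[3,6]
  i=2: D_i=min(2*3^2,150)=18, bounds=[9,18]
  i=3: D_i=min(2*3^3,150)=54, bounds=[27,54]
  i=4: D_i=min(2*3^4,150)=150, bounds=[75,150]

Answer: [1,2] [3,6] [9,18] [27,54] [75,150]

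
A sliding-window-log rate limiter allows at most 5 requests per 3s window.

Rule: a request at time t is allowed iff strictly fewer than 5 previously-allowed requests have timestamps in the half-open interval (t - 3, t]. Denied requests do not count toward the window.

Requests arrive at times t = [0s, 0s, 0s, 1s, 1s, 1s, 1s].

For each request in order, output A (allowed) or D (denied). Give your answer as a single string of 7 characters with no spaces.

Tracking allowed requests in the window:
  req#1 t=0s: ALLOW
  req#2 t=0s: ALLOW
  req#3 t=0s: ALLOW
  req#4 t=1s: ALLOW
  req#5 t=1s: ALLOW
  req#6 t=1s: DENY
  req#7 t=1s: DENY

Answer: AAAAADD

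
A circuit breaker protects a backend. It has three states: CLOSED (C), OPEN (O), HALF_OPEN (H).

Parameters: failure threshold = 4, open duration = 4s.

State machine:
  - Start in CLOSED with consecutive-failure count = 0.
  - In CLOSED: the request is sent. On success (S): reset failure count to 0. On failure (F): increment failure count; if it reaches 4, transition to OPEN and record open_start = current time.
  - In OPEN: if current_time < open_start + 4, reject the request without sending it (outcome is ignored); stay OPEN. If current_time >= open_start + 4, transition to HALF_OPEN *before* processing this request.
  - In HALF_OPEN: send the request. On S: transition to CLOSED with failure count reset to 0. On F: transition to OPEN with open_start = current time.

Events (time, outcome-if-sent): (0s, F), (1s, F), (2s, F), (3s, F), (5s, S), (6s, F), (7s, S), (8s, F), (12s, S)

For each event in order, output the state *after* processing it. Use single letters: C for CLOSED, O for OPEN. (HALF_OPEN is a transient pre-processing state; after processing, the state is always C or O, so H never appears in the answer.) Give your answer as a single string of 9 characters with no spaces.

Answer: CCCOOOCCC

Derivation:
State after each event:
  event#1 t=0s outcome=F: state=CLOSED
  event#2 t=1s outcome=F: state=CLOSED
  event#3 t=2s outcome=F: state=CLOSED
  event#4 t=3s outcome=F: state=OPEN
  event#5 t=5s outcome=S: state=OPEN
  event#6 t=6s outcome=F: state=OPEN
  event#7 t=7s outcome=S: state=CLOSED
  event#8 t=8s outcome=F: state=CLOSED
  event#9 t=12s outcome=S: state=CLOSED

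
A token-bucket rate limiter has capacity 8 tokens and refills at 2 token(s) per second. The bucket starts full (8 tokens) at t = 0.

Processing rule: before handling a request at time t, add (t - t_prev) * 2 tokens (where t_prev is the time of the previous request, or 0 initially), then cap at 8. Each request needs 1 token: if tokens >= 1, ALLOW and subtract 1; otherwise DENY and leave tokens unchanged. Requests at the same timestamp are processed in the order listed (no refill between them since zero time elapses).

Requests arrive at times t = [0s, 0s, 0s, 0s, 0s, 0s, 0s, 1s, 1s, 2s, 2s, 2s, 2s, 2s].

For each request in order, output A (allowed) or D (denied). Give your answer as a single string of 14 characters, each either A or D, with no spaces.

Simulating step by step:
  req#1 t=0s: ALLOW
  req#2 t=0s: ALLOW
  req#3 t=0s: ALLOW
  req#4 t=0s: ALLOW
  req#5 t=0s: ALLOW
  req#6 t=0s: ALLOW
  req#7 t=0s: ALLOW
  req#8 t=1s: ALLOW
  req#9 t=1s: ALLOW
  req#10 t=2s: ALLOW
  req#11 t=2s: ALLOW
  req#12 t=2s: ALLOW
  req#13 t=2s: DENY
  req#14 t=2s: DENY

Answer: AAAAAAAAAAAADD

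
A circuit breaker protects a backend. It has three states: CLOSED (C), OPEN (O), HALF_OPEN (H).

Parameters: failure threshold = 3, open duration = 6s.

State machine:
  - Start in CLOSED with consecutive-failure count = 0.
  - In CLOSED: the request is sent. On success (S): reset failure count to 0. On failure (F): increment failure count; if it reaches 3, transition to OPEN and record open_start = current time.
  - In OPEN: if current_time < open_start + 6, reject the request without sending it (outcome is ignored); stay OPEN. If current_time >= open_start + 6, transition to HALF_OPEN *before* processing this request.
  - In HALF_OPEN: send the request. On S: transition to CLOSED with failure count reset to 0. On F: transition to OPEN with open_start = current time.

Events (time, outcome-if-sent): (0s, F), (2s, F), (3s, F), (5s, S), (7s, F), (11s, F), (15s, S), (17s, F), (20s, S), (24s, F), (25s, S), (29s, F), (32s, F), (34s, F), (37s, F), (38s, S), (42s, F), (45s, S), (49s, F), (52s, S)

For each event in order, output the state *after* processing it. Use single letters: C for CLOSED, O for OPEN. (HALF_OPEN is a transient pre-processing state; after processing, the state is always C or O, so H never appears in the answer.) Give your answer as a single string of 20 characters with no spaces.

State after each event:
  event#1 t=0s outcome=F: state=CLOSED
  event#2 t=2s outcome=F: state=CLOSED
  event#3 t=3s outcome=F: state=OPEN
  event#4 t=5s outcome=S: state=OPEN
  event#5 t=7s outcome=F: state=OPEN
  event#6 t=11s outcome=F: state=OPEN
  event#7 t=15s outcome=S: state=OPEN
  event#8 t=17s outcome=F: state=OPEN
  event#9 t=20s outcome=S: state=OPEN
  event#10 t=24s outcome=F: state=OPEN
  event#11 t=25s outcome=S: state=OPEN
  event#12 t=29s outcome=F: state=OPEN
  event#13 t=32s outcome=F: state=OPEN
  event#14 t=34s outcome=F: state=OPEN
  event#15 t=37s outcome=F: state=OPEN
  event#16 t=38s outcome=S: state=CLOSED
  event#17 t=42s outcome=F: state=CLOSED
  event#18 t=45s outcome=S: state=CLOSED
  event#19 t=49s outcome=F: state=CLOSED
  event#20 t=52s outcome=S: state=CLOSED

Answer: CCOOOOOOOOOOOOOCCCCC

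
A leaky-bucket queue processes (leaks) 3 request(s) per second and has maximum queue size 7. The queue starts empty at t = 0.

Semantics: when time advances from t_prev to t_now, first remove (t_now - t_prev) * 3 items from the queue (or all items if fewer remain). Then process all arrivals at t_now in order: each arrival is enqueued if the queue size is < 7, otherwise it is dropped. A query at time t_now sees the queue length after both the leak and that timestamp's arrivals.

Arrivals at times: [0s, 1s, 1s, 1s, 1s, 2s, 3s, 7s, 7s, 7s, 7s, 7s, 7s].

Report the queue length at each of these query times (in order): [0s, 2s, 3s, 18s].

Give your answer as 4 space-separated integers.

Queue lengths at query times:
  query t=0s: backlog = 1
  query t=2s: backlog = 2
  query t=3s: backlog = 1
  query t=18s: backlog = 0

Answer: 1 2 1 0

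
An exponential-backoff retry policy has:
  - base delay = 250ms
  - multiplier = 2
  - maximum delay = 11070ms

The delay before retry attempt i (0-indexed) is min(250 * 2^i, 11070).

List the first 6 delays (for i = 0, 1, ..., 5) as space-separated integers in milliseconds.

Answer: 250 500 1000 2000 4000 8000

Derivation:
Computing each delay:
  i=0: min(250*2^0, 11070) = 250
  i=1: min(250*2^1, 11070) = 500
  i=2: min(250*2^2, 11070) = 1000
  i=3: min(250*2^3, 11070) = 2000
  i=4: min(250*2^4, 11070) = 4000
  i=5: min(250*2^5, 11070) = 8000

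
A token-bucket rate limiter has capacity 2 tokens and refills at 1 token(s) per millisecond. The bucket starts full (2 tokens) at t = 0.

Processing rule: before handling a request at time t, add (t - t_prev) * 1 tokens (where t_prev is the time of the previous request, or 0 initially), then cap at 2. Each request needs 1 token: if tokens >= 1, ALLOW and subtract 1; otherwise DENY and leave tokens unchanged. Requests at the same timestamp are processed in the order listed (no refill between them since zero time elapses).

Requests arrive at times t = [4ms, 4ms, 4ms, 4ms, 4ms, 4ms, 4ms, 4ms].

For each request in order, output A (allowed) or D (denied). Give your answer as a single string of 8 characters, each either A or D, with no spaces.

Simulating step by step:
  req#1 t=4ms: ALLOW
  req#2 t=4ms: ALLOW
  req#3 t=4ms: DENY
  req#4 t=4ms: DENY
  req#5 t=4ms: DENY
  req#6 t=4ms: DENY
  req#7 t=4ms: DENY
  req#8 t=4ms: DENY

Answer: AADDDDDD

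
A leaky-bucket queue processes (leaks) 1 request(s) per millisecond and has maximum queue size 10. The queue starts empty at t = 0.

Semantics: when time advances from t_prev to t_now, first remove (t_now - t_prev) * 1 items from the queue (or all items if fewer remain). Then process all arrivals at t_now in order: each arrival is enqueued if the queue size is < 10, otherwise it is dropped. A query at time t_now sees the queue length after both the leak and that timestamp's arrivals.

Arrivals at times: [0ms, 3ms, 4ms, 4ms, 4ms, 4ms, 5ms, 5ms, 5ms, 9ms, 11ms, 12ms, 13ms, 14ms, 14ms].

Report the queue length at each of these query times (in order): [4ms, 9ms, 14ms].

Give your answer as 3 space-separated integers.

Queue lengths at query times:
  query t=4ms: backlog = 4
  query t=9ms: backlog = 3
  query t=14ms: backlog = 3

Answer: 4 3 3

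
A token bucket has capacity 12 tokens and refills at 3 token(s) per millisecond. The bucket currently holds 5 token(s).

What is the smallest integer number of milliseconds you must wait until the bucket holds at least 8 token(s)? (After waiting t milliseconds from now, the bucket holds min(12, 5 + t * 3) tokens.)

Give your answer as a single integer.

Answer: 1

Derivation:
Need 5 + t * 3 >= 8, so t >= 3/3.
Smallest integer t = ceil(3/3) = 1.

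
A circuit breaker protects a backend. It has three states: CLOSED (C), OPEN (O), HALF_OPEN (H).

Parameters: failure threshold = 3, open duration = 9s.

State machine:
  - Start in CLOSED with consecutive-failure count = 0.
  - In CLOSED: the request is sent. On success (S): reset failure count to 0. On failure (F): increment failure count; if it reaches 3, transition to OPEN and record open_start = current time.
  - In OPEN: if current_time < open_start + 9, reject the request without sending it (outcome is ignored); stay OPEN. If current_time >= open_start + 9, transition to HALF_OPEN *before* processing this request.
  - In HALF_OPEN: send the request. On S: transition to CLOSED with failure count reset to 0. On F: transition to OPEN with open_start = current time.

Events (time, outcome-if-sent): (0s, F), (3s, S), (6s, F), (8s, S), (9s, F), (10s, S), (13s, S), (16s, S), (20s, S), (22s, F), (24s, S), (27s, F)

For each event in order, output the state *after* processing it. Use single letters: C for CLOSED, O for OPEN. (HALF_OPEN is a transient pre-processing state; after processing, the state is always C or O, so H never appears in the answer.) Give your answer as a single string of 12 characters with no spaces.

Answer: CCCCCCCCCCCC

Derivation:
State after each event:
  event#1 t=0s outcome=F: state=CLOSED
  event#2 t=3s outcome=S: state=CLOSED
  event#3 t=6s outcome=F: state=CLOSED
  event#4 t=8s outcome=S: state=CLOSED
  event#5 t=9s outcome=F: state=CLOSED
  event#6 t=10s outcome=S: state=CLOSED
  event#7 t=13s outcome=S: state=CLOSED
  event#8 t=16s outcome=S: state=CLOSED
  event#9 t=20s outcome=S: state=CLOSED
  event#10 t=22s outcome=F: state=CLOSED
  event#11 t=24s outcome=S: state=CLOSED
  event#12 t=27s outcome=F: state=CLOSED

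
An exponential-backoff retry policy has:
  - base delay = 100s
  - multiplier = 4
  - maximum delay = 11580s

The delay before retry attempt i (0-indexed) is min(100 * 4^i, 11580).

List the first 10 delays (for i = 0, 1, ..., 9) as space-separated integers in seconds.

Answer: 100 400 1600 6400 11580 11580 11580 11580 11580 11580

Derivation:
Computing each delay:
  i=0: min(100*4^0, 11580) = 100
  i=1: min(100*4^1, 11580) = 400
  i=2: min(100*4^2, 11580) = 1600
  i=3: min(100*4^3, 11580) = 6400
  i=4: min(100*4^4, 11580) = 11580
  i=5: min(100*4^5, 11580) = 11580
  i=6: min(100*4^6, 11580) = 11580
  i=7: min(100*4^7, 11580) = 11580
  i=8: min(100*4^8, 11580) = 11580
  i=9: min(100*4^9, 11580) = 11580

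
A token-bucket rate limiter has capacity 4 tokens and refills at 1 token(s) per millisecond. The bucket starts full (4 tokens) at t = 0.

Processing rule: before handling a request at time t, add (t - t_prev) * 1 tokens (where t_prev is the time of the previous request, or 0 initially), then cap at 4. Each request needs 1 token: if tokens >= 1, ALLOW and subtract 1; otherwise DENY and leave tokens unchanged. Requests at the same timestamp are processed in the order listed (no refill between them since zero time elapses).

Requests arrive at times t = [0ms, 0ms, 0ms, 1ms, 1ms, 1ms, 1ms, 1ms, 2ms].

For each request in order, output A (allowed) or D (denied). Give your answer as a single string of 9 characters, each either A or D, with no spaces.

Answer: AAAAADDDA

Derivation:
Simulating step by step:
  req#1 t=0ms: ALLOW
  req#2 t=0ms: ALLOW
  req#3 t=0ms: ALLOW
  req#4 t=1ms: ALLOW
  req#5 t=1ms: ALLOW
  req#6 t=1ms: DENY
  req#7 t=1ms: DENY
  req#8 t=1ms: DENY
  req#9 t=2ms: ALLOW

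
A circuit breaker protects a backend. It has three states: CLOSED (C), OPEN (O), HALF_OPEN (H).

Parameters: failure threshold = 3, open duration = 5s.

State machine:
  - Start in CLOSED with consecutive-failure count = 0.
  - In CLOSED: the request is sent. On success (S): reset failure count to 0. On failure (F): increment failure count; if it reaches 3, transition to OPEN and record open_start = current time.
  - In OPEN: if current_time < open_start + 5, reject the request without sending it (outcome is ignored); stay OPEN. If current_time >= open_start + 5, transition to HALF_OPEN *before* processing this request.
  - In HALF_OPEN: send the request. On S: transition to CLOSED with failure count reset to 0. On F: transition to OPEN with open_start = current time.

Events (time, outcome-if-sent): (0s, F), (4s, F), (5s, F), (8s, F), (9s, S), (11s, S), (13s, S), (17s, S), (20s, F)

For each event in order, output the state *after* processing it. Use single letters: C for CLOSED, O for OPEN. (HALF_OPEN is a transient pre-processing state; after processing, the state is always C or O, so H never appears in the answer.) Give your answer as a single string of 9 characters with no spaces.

Answer: CCOOOCCCC

Derivation:
State after each event:
  event#1 t=0s outcome=F: state=CLOSED
  event#2 t=4s outcome=F: state=CLOSED
  event#3 t=5s outcome=F: state=OPEN
  event#4 t=8s outcome=F: state=OPEN
  event#5 t=9s outcome=S: state=OPEN
  event#6 t=11s outcome=S: state=CLOSED
  event#7 t=13s outcome=S: state=CLOSED
  event#8 t=17s outcome=S: state=CLOSED
  event#9 t=20s outcome=F: state=CLOSED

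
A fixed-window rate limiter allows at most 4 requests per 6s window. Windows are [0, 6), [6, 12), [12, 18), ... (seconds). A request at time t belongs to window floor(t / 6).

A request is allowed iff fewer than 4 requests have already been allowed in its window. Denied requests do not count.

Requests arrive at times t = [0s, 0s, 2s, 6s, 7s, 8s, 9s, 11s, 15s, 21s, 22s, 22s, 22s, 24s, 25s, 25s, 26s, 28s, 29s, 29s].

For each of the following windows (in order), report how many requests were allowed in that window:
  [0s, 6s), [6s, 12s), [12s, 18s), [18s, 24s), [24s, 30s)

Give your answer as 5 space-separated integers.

Answer: 3 4 1 4 4

Derivation:
Processing requests:
  req#1 t=0s (window 0): ALLOW
  req#2 t=0s (window 0): ALLOW
  req#3 t=2s (window 0): ALLOW
  req#4 t=6s (window 1): ALLOW
  req#5 t=7s (window 1): ALLOW
  req#6 t=8s (window 1): ALLOW
  req#7 t=9s (window 1): ALLOW
  req#8 t=11s (window 1): DENY
  req#9 t=15s (window 2): ALLOW
  req#10 t=21s (window 3): ALLOW
  req#11 t=22s (window 3): ALLOW
  req#12 t=22s (window 3): ALLOW
  req#13 t=22s (window 3): ALLOW
  req#14 t=24s (window 4): ALLOW
  req#15 t=25s (window 4): ALLOW
  req#16 t=25s (window 4): ALLOW
  req#17 t=26s (window 4): ALLOW
  req#18 t=28s (window 4): DENY
  req#19 t=29s (window 4): DENY
  req#20 t=29s (window 4): DENY

Allowed counts by window: 3 4 1 4 4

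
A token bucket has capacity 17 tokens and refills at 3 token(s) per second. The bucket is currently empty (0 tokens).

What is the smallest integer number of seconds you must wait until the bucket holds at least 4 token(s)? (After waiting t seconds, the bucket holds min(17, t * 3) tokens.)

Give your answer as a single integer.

Answer: 2

Derivation:
Need t * 3 >= 4, so t >= 4/3.
Smallest integer t = ceil(4/3) = 2.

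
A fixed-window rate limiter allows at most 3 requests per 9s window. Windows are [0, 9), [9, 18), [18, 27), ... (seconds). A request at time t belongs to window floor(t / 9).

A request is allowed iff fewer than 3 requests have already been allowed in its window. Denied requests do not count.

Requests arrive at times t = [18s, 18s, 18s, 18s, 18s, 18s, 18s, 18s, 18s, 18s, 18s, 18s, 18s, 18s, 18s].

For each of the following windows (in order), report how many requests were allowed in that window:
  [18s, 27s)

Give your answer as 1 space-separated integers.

Answer: 3

Derivation:
Processing requests:
  req#1 t=18s (window 2): ALLOW
  req#2 t=18s (window 2): ALLOW
  req#3 t=18s (window 2): ALLOW
  req#4 t=18s (window 2): DENY
  req#5 t=18s (window 2): DENY
  req#6 t=18s (window 2): DENY
  req#7 t=18s (window 2): DENY
  req#8 t=18s (window 2): DENY
  req#9 t=18s (window 2): DENY
  req#10 t=18s (window 2): DENY
  req#11 t=18s (window 2): DENY
  req#12 t=18s (window 2): DENY
  req#13 t=18s (window 2): DENY
  req#14 t=18s (window 2): DENY
  req#15 t=18s (window 2): DENY

Allowed counts by window: 3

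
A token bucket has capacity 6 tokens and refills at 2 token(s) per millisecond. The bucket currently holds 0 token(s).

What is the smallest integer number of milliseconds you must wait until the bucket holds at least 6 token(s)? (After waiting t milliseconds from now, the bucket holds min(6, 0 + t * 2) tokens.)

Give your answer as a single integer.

Answer: 3

Derivation:
Need 0 + t * 2 >= 6, so t >= 6/2.
Smallest integer t = ceil(6/2) = 3.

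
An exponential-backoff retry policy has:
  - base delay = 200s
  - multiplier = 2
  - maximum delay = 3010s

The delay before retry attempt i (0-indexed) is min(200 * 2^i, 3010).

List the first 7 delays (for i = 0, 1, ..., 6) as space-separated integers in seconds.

Answer: 200 400 800 1600 3010 3010 3010

Derivation:
Computing each delay:
  i=0: min(200*2^0, 3010) = 200
  i=1: min(200*2^1, 3010) = 400
  i=2: min(200*2^2, 3010) = 800
  i=3: min(200*2^3, 3010) = 1600
  i=4: min(200*2^4, 3010) = 3010
  i=5: min(200*2^5, 3010) = 3010
  i=6: min(200*2^6, 3010) = 3010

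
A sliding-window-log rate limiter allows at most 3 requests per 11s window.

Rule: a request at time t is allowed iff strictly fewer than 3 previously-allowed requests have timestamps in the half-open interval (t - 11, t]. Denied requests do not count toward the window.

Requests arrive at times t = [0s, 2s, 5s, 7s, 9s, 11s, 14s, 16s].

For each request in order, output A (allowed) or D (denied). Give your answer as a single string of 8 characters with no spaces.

Tracking allowed requests in the window:
  req#1 t=0s: ALLOW
  req#2 t=2s: ALLOW
  req#3 t=5s: ALLOW
  req#4 t=7s: DENY
  req#5 t=9s: DENY
  req#6 t=11s: ALLOW
  req#7 t=14s: ALLOW
  req#8 t=16s: ALLOW

Answer: AAADDAAA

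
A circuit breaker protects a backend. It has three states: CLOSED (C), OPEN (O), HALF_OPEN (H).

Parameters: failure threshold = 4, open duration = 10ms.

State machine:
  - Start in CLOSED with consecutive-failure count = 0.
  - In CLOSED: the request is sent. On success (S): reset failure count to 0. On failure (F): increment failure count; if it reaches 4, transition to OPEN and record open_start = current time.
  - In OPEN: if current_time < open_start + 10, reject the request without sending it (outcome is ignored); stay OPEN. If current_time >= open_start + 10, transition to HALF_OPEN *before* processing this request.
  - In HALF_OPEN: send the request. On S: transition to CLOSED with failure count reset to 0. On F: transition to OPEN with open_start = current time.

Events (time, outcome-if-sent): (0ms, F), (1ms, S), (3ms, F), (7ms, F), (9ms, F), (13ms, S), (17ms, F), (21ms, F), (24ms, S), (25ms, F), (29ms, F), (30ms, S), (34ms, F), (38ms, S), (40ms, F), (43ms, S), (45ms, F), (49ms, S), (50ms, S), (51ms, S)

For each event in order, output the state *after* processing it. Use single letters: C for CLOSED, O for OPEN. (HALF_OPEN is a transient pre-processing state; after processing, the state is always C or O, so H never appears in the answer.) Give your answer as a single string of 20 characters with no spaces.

Answer: CCCCCCCCCCCCCCCCCCCC

Derivation:
State after each event:
  event#1 t=0ms outcome=F: state=CLOSED
  event#2 t=1ms outcome=S: state=CLOSED
  event#3 t=3ms outcome=F: state=CLOSED
  event#4 t=7ms outcome=F: state=CLOSED
  event#5 t=9ms outcome=F: state=CLOSED
  event#6 t=13ms outcome=S: state=CLOSED
  event#7 t=17ms outcome=F: state=CLOSED
  event#8 t=21ms outcome=F: state=CLOSED
  event#9 t=24ms outcome=S: state=CLOSED
  event#10 t=25ms outcome=F: state=CLOSED
  event#11 t=29ms outcome=F: state=CLOSED
  event#12 t=30ms outcome=S: state=CLOSED
  event#13 t=34ms outcome=F: state=CLOSED
  event#14 t=38ms outcome=S: state=CLOSED
  event#15 t=40ms outcome=F: state=CLOSED
  event#16 t=43ms outcome=S: state=CLOSED
  event#17 t=45ms outcome=F: state=CLOSED
  event#18 t=49ms outcome=S: state=CLOSED
  event#19 t=50ms outcome=S: state=CLOSED
  event#20 t=51ms outcome=S: state=CLOSED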